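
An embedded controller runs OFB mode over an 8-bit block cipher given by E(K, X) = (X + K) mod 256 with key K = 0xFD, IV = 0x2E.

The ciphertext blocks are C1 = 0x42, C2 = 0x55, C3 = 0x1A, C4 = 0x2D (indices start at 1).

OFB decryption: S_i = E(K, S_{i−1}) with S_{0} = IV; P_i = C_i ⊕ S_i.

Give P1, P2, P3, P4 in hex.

P1: S = E(K, 0x2E) = 0x2B; 0x42 ⊕ 0x2B = 0x69.
P2: S = E(K, 0x2B) = 0x28; 0x55 ⊕ 0x28 = 0x7D.
P3: S = E(K, 0x28) = 0x25; 0x1A ⊕ 0x25 = 0x3F.
P4: S = E(K, 0x25) = 0x22; 0x2D ⊕ 0x22 = 0x0F.

P1 = 0x69, P2 = 0x7D, P3 = 0x3F, P4 = 0x0F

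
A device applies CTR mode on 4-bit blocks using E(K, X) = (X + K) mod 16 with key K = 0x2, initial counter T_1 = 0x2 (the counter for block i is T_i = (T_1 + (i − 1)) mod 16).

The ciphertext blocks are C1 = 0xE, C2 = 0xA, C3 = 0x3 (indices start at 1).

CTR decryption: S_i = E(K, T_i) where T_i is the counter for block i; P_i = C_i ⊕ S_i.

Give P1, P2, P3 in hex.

P1 = 0xA, P2 = 0xF, P3 = 0x5

P1: T = 0x2, S = E(K, T) = 0x4; 0xE ⊕ 0x4 = 0xA.
P2: T = 0x3, S = E(K, T) = 0x5; 0xA ⊕ 0x5 = 0xF.
P3: T = 0x4, S = E(K, T) = 0x6; 0x3 ⊕ 0x6 = 0x5.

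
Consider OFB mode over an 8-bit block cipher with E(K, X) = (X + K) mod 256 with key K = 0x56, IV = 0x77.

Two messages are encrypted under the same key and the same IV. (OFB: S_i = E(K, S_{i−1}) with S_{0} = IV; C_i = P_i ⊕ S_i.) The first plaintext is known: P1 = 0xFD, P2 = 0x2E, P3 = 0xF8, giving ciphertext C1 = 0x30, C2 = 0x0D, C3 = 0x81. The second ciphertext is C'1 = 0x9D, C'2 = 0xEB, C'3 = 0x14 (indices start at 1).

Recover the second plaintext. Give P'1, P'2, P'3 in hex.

P'1 = 0x50, P'2 = 0xC8, P'3 = 0x6D

In OFB with a reused IV, both messages share the same keystream S_i, so C_i ⊕ C'_i = P_i ⊕ P'_i and thus P'_i = P_i ⊕ C_i ⊕ C'_i.
P'1: 0xFD ⊕ 0x30 ⊕ 0x9D = 0x50.
P'2: 0x2E ⊕ 0x0D ⊕ 0xEB = 0xC8.
P'3: 0xF8 ⊕ 0x81 ⊕ 0x14 = 0x6D.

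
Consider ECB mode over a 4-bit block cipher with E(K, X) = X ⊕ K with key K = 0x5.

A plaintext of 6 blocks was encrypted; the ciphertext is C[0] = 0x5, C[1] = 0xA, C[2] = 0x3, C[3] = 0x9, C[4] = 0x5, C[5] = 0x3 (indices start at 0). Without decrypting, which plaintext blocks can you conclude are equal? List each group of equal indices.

ECB encrypts each block independently with the same key, so equal ciphertext blocks imply equal plaintext blocks.
C[0] = C[4] = 0x5, so P[0] = P[4].
C[2] = C[5] = 0x3, so P[2] = P[5].

P[0] = P[4]; P[2] = P[5]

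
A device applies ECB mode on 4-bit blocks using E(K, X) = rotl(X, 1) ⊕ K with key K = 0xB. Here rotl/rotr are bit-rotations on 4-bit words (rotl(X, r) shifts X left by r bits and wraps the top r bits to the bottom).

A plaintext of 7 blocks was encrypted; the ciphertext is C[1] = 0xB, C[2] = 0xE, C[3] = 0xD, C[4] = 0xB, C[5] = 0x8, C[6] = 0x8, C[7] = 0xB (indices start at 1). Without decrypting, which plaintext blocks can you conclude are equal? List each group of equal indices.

ECB encrypts each block independently with the same key, so equal ciphertext blocks imply equal plaintext blocks.
C[1] = C[4] = C[7] = 0xB, so P[1] = P[4] = P[7].
C[5] = C[6] = 0x8, so P[5] = P[6].

P[1] = P[4] = P[7]; P[5] = P[6]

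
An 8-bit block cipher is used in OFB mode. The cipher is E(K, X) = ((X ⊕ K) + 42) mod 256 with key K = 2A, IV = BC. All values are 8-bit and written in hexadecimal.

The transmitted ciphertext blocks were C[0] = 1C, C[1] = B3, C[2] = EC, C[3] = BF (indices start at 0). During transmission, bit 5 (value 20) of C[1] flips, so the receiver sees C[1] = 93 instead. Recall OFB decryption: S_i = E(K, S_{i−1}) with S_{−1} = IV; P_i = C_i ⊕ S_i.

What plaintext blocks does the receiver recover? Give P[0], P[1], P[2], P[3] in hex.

P[0] = C4, P[1] = A7, P[2] = 8C, P[3] = 33

Only C[1] changed, to 93. In OFB, a change in C_i flips the same bit in P_i only; the keystream is unaffected. Decrypting the received ciphertext:
P[0]: S = E(K, BC) = D8; 1C ⊕ D8 = C4.
P[1]: S = E(K, D8) = 34; 93 ⊕ 34 = A7.
P[2]: S = E(K, 34) = 60; EC ⊕ 60 = 8C.
P[3]: S = E(K, 60) = 8C; BF ⊕ 8C = 33.
Blocks that differ from the original plaintext: P[1].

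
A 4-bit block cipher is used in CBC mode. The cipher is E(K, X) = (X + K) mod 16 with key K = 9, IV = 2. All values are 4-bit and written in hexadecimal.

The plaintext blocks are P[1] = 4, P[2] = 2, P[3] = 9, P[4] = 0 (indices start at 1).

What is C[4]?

CBC encryption: C_i = E(K, P_i ⊕ C_{i−1}), with C_{0} = IV.
C[1]: P[1] ⊕ 2 = 6; E(K, 6) = F.
C[2]: P[2] ⊕ F = D; E(K, D) = 6.
C[3]: P[3] ⊕ 6 = F; E(K, F) = 8.
C[4]: P[4] ⊕ 8 = 8; E(K, 8) = 1.

C[4] = 1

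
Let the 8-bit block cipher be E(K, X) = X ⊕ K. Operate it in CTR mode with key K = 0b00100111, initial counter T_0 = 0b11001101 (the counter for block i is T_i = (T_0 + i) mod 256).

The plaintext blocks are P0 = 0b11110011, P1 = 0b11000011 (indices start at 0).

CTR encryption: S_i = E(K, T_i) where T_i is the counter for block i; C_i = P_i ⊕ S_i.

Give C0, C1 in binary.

C0: T = 0b11001101, S = E(K, T) = 0b11101010; 0b11110011 ⊕ 0b11101010 = 0b00011001.
C1: T = 0b11001110, S = E(K, T) = 0b11101001; 0b11000011 ⊕ 0b11101001 = 0b00101010.

C0 = 0b00011001, C1 = 0b00101010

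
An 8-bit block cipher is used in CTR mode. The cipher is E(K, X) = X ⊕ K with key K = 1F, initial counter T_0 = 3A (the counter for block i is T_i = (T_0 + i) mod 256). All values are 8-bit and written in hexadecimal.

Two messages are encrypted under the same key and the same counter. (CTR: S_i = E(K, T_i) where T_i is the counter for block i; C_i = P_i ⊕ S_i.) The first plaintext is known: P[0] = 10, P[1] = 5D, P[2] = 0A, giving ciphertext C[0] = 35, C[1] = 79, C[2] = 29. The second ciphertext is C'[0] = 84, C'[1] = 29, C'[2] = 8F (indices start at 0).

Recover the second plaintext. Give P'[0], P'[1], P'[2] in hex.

In CTR with a reused counter, both messages share the same keystream S_i, so C_i ⊕ C'_i = P_i ⊕ P'_i and thus P'_i = P_i ⊕ C_i ⊕ C'_i.
P'[0]: 10 ⊕ 35 ⊕ 84 = A1.
P'[1]: 5D ⊕ 79 ⊕ 29 = 0D.
P'[2]: 0A ⊕ 29 ⊕ 8F = AC.

P'[0] = A1, P'[1] = 0D, P'[2] = AC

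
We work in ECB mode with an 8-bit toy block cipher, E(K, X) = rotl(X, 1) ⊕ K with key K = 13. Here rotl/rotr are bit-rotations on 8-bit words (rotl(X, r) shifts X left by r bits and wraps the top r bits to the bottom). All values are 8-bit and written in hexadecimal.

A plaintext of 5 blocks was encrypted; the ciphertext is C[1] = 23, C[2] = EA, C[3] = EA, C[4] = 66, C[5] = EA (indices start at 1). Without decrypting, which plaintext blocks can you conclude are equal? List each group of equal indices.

ECB encrypts each block independently with the same key, so equal ciphertext blocks imply equal plaintext blocks.
C[2] = C[3] = C[5] = EA, so P[2] = P[3] = P[5].

P[2] = P[3] = P[5]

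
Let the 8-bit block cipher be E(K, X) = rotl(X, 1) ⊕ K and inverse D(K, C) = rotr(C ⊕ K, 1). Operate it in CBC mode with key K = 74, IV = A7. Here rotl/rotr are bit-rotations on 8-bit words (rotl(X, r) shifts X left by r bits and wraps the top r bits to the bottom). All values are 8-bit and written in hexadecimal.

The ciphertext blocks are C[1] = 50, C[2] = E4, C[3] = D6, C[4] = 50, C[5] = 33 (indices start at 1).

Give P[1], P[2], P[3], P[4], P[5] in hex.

P[1] = B5, P[2] = 18, P[3] = B5, P[4] = C4, P[5] = F3

CBC decryption: P_i = D(K, C_i) ⊕ C_{i−1}, with C_{0} = IV.
P[1]: D(K, 50) = 12; 12 ⊕ A7 = B5.
P[2]: D(K, E4) = 48; 48 ⊕ 50 = 18.
P[3]: D(K, D6) = 51; 51 ⊕ E4 = B5.
P[4]: D(K, 50) = 12; 12 ⊕ D6 = C4.
P[5]: D(K, 33) = A3; A3 ⊕ 50 = F3.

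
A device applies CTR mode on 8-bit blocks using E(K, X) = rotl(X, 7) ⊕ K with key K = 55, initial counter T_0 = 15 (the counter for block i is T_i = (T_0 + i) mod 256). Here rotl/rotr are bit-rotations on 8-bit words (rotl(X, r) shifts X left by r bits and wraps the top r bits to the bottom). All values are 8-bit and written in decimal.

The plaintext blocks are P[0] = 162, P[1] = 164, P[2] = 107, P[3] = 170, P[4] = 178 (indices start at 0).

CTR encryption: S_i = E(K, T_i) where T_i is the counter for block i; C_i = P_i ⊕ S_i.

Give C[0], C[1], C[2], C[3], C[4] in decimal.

C[0]: T = 15, S = E(K, T) = 176; 162 ⊕ 176 = 18.
C[1]: T = 16, S = E(K, T) = 63; 164 ⊕ 63 = 155.
C[2]: T = 17, S = E(K, T) = 191; 107 ⊕ 191 = 212.
C[3]: T = 18, S = E(K, T) = 62; 170 ⊕ 62 = 148.
C[4]: T = 19, S = E(K, T) = 190; 178 ⊕ 190 = 12.

C[0] = 18, C[1] = 155, C[2] = 212, C[3] = 148, C[4] = 12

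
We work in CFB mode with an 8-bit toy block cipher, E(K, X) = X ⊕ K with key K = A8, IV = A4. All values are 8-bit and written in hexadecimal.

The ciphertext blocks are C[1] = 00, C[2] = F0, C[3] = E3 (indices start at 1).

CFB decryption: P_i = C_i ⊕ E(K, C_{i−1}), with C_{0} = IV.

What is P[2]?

P[2] = 58

P[2]: E(K, 00) = A8; F0 ⊕ A8 = 58.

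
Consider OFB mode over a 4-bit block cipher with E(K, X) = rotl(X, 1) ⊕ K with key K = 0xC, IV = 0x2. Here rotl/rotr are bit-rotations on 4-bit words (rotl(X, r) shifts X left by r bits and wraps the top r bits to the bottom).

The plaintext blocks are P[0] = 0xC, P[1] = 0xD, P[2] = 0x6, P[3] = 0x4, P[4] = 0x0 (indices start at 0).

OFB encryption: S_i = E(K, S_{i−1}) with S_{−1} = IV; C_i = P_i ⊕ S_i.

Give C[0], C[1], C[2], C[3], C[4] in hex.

C[0]: S = E(K, 0x2) = 0x8; 0xC ⊕ 0x8 = 0x4.
C[1]: S = E(K, 0x8) = 0xD; 0xD ⊕ 0xD = 0x0.
C[2]: S = E(K, 0xD) = 0x7; 0x6 ⊕ 0x7 = 0x1.
C[3]: S = E(K, 0x7) = 0x2; 0x4 ⊕ 0x2 = 0x6.
C[4]: S = E(K, 0x2) = 0x8; 0x0 ⊕ 0x8 = 0x8.

C[0] = 0x4, C[1] = 0x0, C[2] = 0x1, C[3] = 0x6, C[4] = 0x8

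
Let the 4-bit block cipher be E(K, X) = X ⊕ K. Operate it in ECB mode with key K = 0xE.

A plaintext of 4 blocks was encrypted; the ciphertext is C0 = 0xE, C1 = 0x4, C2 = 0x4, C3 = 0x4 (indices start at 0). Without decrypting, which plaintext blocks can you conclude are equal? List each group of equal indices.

P1 = P2 = P3

ECB encrypts each block independently with the same key, so equal ciphertext blocks imply equal plaintext blocks.
C1 = C2 = C3 = 0x4, so P1 = P2 = P3.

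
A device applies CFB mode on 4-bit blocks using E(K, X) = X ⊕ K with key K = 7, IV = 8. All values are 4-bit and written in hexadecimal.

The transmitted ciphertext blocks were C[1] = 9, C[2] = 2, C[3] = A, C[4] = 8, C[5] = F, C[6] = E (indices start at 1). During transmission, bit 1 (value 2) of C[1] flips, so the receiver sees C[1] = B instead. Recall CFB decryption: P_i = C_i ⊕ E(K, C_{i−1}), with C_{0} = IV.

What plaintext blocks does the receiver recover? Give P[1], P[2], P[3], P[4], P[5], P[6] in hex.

Only C[1] changed, to B. In CFB, a change in C_i flips the same bit in P_i and garbles P_{i+1}. Decrypting the received ciphertext:
P[1]: E(K, 8) = F; B ⊕ F = 4.
P[2]: E(K, B) = C; 2 ⊕ C = E.
P[3]: E(K, 2) = 5; A ⊕ 5 = F.
P[4]: E(K, A) = D; 8 ⊕ D = 5.
P[5]: E(K, 8) = F; F ⊕ F = 0.
P[6]: E(K, F) = 8; E ⊕ 8 = 6.
Blocks that differ from the original plaintext: P[1], P[2].

P[1] = 4, P[2] = E, P[3] = F, P[4] = 5, P[5] = 0, P[6] = 6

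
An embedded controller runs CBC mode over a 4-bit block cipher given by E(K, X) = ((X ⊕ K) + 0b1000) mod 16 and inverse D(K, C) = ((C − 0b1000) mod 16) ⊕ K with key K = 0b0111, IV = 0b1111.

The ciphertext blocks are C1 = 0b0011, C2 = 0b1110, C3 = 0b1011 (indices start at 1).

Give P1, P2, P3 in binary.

P1 = 0b0011, P2 = 0b0010, P3 = 0b1010

CBC decryption: P_i = D(K, C_i) ⊕ C_{i−1}, with C_{0} = IV.
P1: D(K, 0b0011) = 0b1100; 0b1100 ⊕ 0b1111 = 0b0011.
P2: D(K, 0b1110) = 0b0001; 0b0001 ⊕ 0b0011 = 0b0010.
P3: D(K, 0b1011) = 0b0100; 0b0100 ⊕ 0b1110 = 0b1010.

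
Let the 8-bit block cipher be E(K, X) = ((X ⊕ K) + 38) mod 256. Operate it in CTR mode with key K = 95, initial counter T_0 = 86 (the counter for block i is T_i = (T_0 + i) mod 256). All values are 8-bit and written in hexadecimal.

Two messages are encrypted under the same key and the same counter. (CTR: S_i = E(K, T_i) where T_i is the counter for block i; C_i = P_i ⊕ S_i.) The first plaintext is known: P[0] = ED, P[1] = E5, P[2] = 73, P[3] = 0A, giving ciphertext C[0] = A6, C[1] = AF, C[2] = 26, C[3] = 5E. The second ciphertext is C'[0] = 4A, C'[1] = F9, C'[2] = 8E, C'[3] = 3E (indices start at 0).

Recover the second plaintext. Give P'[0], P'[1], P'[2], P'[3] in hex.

In CTR with a reused counter, both messages share the same keystream S_i, so C_i ⊕ C'_i = P_i ⊕ P'_i and thus P'_i = P_i ⊕ C_i ⊕ C'_i.
P'[0]: ED ⊕ A6 ⊕ 4A = 01.
P'[1]: E5 ⊕ AF ⊕ F9 = B3.
P'[2]: 73 ⊕ 26 ⊕ 8E = DB.
P'[3]: 0A ⊕ 5E ⊕ 3E = 6A.

P'[0] = 01, P'[1] = B3, P'[2] = DB, P'[3] = 6A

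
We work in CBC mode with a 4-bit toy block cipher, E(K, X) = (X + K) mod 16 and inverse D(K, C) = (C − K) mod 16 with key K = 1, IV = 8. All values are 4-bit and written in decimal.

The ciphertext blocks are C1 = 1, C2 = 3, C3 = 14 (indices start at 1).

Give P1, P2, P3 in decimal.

CBC decryption: P_i = D(K, C_i) ⊕ C_{i−1}, with C_{0} = IV.
P1: D(K, 1) = 0; 0 ⊕ 8 = 8.
P2: D(K, 3) = 2; 2 ⊕ 1 = 3.
P3: D(K, 14) = 13; 13 ⊕ 3 = 14.

P1 = 8, P2 = 3, P3 = 14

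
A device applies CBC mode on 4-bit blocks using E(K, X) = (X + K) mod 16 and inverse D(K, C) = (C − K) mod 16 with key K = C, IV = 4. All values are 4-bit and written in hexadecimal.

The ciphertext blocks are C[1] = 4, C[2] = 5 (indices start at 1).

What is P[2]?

CBC decryption: P_i = D(K, C_i) ⊕ C_{i−1}, with C_{0} = IV.
P[2]: D(K, 5) = 9; 9 ⊕ 4 = D.

P[2] = D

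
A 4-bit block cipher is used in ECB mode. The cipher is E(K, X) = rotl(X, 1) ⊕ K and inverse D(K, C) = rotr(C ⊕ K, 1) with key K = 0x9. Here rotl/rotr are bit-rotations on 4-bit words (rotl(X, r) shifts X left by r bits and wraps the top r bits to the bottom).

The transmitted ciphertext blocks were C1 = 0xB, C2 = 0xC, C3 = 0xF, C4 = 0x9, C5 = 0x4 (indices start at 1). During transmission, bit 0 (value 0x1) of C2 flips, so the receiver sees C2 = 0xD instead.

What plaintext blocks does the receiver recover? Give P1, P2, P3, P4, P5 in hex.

P1 = 0x1, P2 = 0x2, P3 = 0x3, P4 = 0x0, P5 = 0xE

ECB decryption: P_i = D(K, C_i).
Only C2 changed, to 0xD. In ECB, a change in C_i affects only P_i. Decrypting the received ciphertext:
P1: D(K, 0xB) = 0x1.
P2: D(K, 0xD) = 0x2.
P3: D(K, 0xF) = 0x3.
P4: D(K, 0x9) = 0x0.
P5: D(K, 0x4) = 0xE.
Blocks that differ from the original plaintext: P2.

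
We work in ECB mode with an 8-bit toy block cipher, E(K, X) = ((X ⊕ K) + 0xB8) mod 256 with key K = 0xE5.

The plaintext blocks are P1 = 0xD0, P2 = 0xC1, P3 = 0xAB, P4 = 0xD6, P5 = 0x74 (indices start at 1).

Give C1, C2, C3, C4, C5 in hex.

C1 = 0xED, C2 = 0xDC, C3 = 0x06, C4 = 0xEB, C5 = 0x49

ECB encryption: C_i = E(K, P_i).
C1: E(K, 0xD0) = 0xED.
C2: E(K, 0xC1) = 0xDC.
C3: E(K, 0xAB) = 0x06.
C4: E(K, 0xD6) = 0xEB.
C5: E(K, 0x74) = 0x49.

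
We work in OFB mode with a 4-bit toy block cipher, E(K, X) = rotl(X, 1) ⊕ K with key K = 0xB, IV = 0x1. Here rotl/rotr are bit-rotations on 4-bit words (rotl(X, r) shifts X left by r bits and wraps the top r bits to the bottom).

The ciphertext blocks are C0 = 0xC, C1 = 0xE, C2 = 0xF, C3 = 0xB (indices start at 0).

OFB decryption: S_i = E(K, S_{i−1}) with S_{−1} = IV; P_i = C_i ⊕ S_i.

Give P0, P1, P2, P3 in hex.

P0 = 0x5, P1 = 0x6, P2 = 0x5, P3 = 0x5

P0: S = E(K, 0x1) = 0x9; 0xC ⊕ 0x9 = 0x5.
P1: S = E(K, 0x9) = 0x8; 0xE ⊕ 0x8 = 0x6.
P2: S = E(K, 0x8) = 0xA; 0xF ⊕ 0xA = 0x5.
P3: S = E(K, 0xA) = 0xE; 0xB ⊕ 0xE = 0x5.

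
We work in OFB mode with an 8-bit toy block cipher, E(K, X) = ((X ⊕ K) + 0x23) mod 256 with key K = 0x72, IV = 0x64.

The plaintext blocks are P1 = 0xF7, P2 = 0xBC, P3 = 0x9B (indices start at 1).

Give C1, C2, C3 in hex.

C1 = 0xCE, C2 = 0xD2, C3 = 0xA4

OFB encryption: S_i = E(K, S_{i−1}) with S_{0} = IV; C_i = P_i ⊕ S_i.
C1: S = E(K, 0x64) = 0x39; 0xF7 ⊕ 0x39 = 0xCE.
C2: S = E(K, 0x39) = 0x6E; 0xBC ⊕ 0x6E = 0xD2.
C3: S = E(K, 0x6E) = 0x3F; 0x9B ⊕ 0x3F = 0xA4.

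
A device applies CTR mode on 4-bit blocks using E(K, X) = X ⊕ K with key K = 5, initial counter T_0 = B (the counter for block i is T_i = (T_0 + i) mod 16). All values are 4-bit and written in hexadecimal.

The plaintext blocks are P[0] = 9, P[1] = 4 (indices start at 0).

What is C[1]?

C[1] = D

CTR encryption: S_i = E(K, T_i) where T_i is the counter for block i; C_i = P_i ⊕ S_i.
C[0]: T = B, S = E(K, T) = E; 9 ⊕ E = 7.
C[1]: T = C, S = E(K, T) = 9; 4 ⊕ 9 = D.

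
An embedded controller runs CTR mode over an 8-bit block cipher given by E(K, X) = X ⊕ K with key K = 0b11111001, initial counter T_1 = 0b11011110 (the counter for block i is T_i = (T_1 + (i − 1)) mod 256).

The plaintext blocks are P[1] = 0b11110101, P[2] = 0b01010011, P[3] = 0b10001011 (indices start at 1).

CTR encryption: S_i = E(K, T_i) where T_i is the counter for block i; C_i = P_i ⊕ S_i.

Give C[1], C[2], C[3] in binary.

C[1] = 0b11010010, C[2] = 0b01110101, C[3] = 0b10010010

C[1]: T = 0b11011110, S = E(K, T) = 0b00100111; 0b11110101 ⊕ 0b00100111 = 0b11010010.
C[2]: T = 0b11011111, S = E(K, T) = 0b00100110; 0b01010011 ⊕ 0b00100110 = 0b01110101.
C[3]: T = 0b11100000, S = E(K, T) = 0b00011001; 0b10001011 ⊕ 0b00011001 = 0b10010010.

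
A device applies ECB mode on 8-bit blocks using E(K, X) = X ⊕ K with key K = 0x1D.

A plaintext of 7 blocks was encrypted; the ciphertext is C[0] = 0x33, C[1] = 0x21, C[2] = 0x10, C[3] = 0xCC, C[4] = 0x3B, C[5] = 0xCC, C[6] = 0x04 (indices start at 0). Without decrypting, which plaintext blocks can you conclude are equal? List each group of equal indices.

P[3] = P[5]

ECB encrypts each block independently with the same key, so equal ciphertext blocks imply equal plaintext blocks.
C[3] = C[5] = 0xCC, so P[3] = P[5].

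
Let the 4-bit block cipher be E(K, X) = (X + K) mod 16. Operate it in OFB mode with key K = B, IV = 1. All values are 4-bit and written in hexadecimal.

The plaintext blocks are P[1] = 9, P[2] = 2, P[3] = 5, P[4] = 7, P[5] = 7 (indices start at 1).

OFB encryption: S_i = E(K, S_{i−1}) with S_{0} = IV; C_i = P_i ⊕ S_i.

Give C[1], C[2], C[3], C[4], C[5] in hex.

C[1] = 5, C[2] = 5, C[3] = 7, C[4] = A, C[5] = F

C[1]: S = E(K, 1) = C; 9 ⊕ C = 5.
C[2]: S = E(K, C) = 7; 2 ⊕ 7 = 5.
C[3]: S = E(K, 7) = 2; 5 ⊕ 2 = 7.
C[4]: S = E(K, 2) = D; 7 ⊕ D = A.
C[5]: S = E(K, D) = 8; 7 ⊕ 8 = F.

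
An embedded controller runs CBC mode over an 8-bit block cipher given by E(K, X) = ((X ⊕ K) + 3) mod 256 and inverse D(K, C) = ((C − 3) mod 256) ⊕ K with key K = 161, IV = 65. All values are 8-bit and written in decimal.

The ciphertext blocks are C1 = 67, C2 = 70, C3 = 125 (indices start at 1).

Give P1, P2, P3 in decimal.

CBC decryption: P_i = D(K, C_i) ⊕ C_{i−1}, with C_{0} = IV.
P1: D(K, 67) = 225; 225 ⊕ 65 = 160.
P2: D(K, 70) = 226; 226 ⊕ 67 = 161.
P3: D(K, 125) = 219; 219 ⊕ 70 = 157.

P1 = 160, P2 = 161, P3 = 157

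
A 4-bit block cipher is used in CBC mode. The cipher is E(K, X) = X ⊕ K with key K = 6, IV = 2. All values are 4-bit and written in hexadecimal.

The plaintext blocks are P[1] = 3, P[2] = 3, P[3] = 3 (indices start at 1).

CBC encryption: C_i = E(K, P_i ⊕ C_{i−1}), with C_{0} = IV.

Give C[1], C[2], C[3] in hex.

C[1]: P[1] ⊕ 2 = 1; E(K, 1) = 7.
C[2]: P[2] ⊕ 7 = 4; E(K, 4) = 2.
C[3]: P[3] ⊕ 2 = 1; E(K, 1) = 7.

C[1] = 7, C[2] = 2, C[3] = 7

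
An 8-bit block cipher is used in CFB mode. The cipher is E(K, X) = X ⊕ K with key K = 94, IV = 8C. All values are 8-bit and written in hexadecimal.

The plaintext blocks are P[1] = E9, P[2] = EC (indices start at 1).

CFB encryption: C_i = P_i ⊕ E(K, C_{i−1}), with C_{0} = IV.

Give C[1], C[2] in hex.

C[1]: E(K, 8C) = 18; E9 ⊕ 18 = F1.
C[2]: E(K, F1) = 65; EC ⊕ 65 = 89.

C[1] = F1, C[2] = 89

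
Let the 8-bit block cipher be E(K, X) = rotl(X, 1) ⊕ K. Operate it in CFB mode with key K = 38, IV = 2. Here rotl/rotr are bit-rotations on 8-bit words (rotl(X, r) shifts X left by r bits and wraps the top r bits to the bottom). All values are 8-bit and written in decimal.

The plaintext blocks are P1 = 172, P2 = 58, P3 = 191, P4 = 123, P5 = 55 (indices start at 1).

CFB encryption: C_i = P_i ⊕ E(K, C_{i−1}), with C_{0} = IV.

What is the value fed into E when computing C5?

106

C1: E(K, 2) = 34; 172 ⊕ 34 = 142.
C2: E(K, 142) = 59; 58 ⊕ 59 = 1.
C3: E(K, 1) = 36; 191 ⊕ 36 = 155.
C4: E(K, 155) = 17; 123 ⊕ 17 = 106.
C5: E(K, 106) = 242; 55 ⊕ 242 = 197.
So the input to E for block 5 is 106.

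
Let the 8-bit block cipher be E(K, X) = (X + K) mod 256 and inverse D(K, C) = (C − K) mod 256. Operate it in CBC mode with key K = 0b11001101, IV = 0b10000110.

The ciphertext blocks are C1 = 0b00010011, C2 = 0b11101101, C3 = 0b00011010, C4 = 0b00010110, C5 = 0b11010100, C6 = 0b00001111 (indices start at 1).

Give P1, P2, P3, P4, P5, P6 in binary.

P1 = 0b11000000, P2 = 0b00110011, P3 = 0b10100000, P4 = 0b01010011, P5 = 0b00010001, P6 = 0b10010110

CBC decryption: P_i = D(K, C_i) ⊕ C_{i−1}, with C_{0} = IV.
P1: D(K, 0b00010011) = 0b01000110; 0b01000110 ⊕ 0b10000110 = 0b11000000.
P2: D(K, 0b11101101) = 0b00100000; 0b00100000 ⊕ 0b00010011 = 0b00110011.
P3: D(K, 0b00011010) = 0b01001101; 0b01001101 ⊕ 0b11101101 = 0b10100000.
P4: D(K, 0b00010110) = 0b01001001; 0b01001001 ⊕ 0b00011010 = 0b01010011.
P5: D(K, 0b11010100) = 0b00000111; 0b00000111 ⊕ 0b00010110 = 0b00010001.
P6: D(K, 0b00001111) = 0b01000010; 0b01000010 ⊕ 0b11010100 = 0b10010110.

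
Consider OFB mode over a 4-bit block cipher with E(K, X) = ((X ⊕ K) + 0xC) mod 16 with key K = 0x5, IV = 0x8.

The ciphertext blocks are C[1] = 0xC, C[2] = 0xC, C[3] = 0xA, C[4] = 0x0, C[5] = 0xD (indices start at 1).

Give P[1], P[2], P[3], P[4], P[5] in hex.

OFB decryption: S_i = E(K, S_{i−1}) with S_{0} = IV; P_i = C_i ⊕ S_i.
P[1]: S = E(K, 0x8) = 0x9; 0xC ⊕ 0x9 = 0x5.
P[2]: S = E(K, 0x9) = 0x8; 0xC ⊕ 0x8 = 0x4.
P[3]: S = E(K, 0x8) = 0x9; 0xA ⊕ 0x9 = 0x3.
P[4]: S = E(K, 0x9) = 0x8; 0x0 ⊕ 0x8 = 0x8.
P[5]: S = E(K, 0x8) = 0x9; 0xD ⊕ 0x9 = 0x4.

P[1] = 0x5, P[2] = 0x4, P[3] = 0x3, P[4] = 0x8, P[5] = 0x4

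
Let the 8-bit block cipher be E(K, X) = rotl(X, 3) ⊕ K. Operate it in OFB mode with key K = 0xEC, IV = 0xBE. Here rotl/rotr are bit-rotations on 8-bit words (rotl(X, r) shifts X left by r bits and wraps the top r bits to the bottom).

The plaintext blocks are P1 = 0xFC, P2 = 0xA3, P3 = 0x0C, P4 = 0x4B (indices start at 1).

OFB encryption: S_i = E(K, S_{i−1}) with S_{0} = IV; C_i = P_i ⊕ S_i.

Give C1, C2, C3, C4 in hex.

C1 = 0xE5, C2 = 0x87, C3 = 0xC1, C4 = 0xC9

C1: S = E(K, 0xBE) = 0x19; 0xFC ⊕ 0x19 = 0xE5.
C2: S = E(K, 0x19) = 0x24; 0xA3 ⊕ 0x24 = 0x87.
C3: S = E(K, 0x24) = 0xCD; 0x0C ⊕ 0xCD = 0xC1.
C4: S = E(K, 0xCD) = 0x82; 0x4B ⊕ 0x82 = 0xC9.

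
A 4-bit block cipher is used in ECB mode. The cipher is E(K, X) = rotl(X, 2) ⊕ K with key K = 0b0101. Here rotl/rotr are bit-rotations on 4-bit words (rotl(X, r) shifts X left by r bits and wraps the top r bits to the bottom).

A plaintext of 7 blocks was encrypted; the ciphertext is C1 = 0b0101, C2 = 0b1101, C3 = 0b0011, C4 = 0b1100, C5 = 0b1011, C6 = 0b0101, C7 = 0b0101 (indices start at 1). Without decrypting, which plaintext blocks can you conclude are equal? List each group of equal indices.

ECB encrypts each block independently with the same key, so equal ciphertext blocks imply equal plaintext blocks.
C1 = C6 = C7 = 0b0101, so P1 = P6 = P7.

P1 = P6 = P7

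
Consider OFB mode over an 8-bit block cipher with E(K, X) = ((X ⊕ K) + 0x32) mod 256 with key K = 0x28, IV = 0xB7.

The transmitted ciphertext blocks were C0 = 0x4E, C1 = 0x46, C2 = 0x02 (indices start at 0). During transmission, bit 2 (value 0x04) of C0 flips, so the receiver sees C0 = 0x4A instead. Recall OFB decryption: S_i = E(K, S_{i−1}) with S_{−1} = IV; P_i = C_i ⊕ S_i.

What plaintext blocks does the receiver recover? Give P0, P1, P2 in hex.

Only C0 changed, to 0x4A. In OFB, a change in C_i flips the same bit in P_i only; the keystream is unaffected. Decrypting the received ciphertext:
P0: S = E(K, 0xB7) = 0xD1; 0x4A ⊕ 0xD1 = 0x9B.
P1: S = E(K, 0xD1) = 0x2B; 0x46 ⊕ 0x2B = 0x6D.
P2: S = E(K, 0x2B) = 0x35; 0x02 ⊕ 0x35 = 0x37.
Blocks that differ from the original plaintext: P0.

P0 = 0x9B, P1 = 0x6D, P2 = 0x37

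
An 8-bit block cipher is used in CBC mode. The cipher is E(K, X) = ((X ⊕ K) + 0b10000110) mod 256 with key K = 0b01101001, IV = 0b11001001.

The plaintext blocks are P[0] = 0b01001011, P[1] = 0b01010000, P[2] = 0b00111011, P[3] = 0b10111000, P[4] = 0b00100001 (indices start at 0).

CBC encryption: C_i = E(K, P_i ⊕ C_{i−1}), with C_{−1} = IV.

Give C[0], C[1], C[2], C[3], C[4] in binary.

C[0]: P[0] ⊕ 0b11001001 = 0b10000010; E(K, 0b10000010) = 0b01110001.
C[1]: P[1] ⊕ 0b01110001 = 0b00100001; E(K, 0b00100001) = 0b11001110.
C[2]: P[2] ⊕ 0b11001110 = 0b11110101; E(K, 0b11110101) = 0b00100010.
C[3]: P[3] ⊕ 0b00100010 = 0b10011010; E(K, 0b10011010) = 0b01111001.
C[4]: P[4] ⊕ 0b01111001 = 0b01011000; E(K, 0b01011000) = 0b10110111.

C[0] = 0b01110001, C[1] = 0b11001110, C[2] = 0b00100010, C[3] = 0b01111001, C[4] = 0b10110111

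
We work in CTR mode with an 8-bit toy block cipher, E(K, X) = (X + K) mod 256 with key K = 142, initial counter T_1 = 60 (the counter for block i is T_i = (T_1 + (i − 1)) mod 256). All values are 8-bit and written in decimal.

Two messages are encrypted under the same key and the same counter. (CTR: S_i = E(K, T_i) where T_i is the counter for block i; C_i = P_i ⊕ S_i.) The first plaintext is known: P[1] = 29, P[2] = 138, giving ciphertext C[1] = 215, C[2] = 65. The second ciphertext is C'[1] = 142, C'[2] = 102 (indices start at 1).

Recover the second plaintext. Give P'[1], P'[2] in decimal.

In CTR with a reused counter, both messages share the same keystream S_i, so C_i ⊕ C'_i = P_i ⊕ P'_i and thus P'_i = P_i ⊕ C_i ⊕ C'_i.
P'[1]: 29 ⊕ 215 ⊕ 142 = 68.
P'[2]: 138 ⊕ 65 ⊕ 102 = 173.

P'[1] = 68, P'[2] = 173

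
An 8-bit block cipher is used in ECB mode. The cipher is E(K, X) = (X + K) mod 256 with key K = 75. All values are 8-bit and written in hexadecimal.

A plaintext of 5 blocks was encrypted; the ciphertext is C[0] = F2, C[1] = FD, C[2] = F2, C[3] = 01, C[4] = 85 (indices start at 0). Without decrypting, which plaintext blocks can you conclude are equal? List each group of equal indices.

ECB encrypts each block independently with the same key, so equal ciphertext blocks imply equal plaintext blocks.
C[0] = C[2] = F2, so P[0] = P[2].

P[0] = P[2]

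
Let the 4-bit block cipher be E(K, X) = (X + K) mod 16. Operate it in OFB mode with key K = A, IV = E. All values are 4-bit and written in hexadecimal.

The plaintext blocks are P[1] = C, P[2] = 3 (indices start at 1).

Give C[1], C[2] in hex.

C[1] = 4, C[2] = 1

OFB encryption: S_i = E(K, S_{i−1}) with S_{0} = IV; C_i = P_i ⊕ S_i.
C[1]: S = E(K, E) = 8; C ⊕ 8 = 4.
C[2]: S = E(K, 8) = 2; 3 ⊕ 2 = 1.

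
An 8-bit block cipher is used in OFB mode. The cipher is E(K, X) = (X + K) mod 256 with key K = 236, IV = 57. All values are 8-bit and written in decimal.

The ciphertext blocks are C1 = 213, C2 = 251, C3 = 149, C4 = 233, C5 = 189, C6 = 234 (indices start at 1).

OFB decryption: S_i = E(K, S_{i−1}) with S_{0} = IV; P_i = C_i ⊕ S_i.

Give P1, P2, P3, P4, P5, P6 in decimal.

P1: S = E(K, 57) = 37; 213 ⊕ 37 = 240.
P2: S = E(K, 37) = 17; 251 ⊕ 17 = 234.
P3: S = E(K, 17) = 253; 149 ⊕ 253 = 104.
P4: S = E(K, 253) = 233; 233 ⊕ 233 = 0.
P5: S = E(K, 233) = 213; 189 ⊕ 213 = 104.
P6: S = E(K, 213) = 193; 234 ⊕ 193 = 43.

P1 = 240, P2 = 234, P3 = 104, P4 = 0, P5 = 104, P6 = 43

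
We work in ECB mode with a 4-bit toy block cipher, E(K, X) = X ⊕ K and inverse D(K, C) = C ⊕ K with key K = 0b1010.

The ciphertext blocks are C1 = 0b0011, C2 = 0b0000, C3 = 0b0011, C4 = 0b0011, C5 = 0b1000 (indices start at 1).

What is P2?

ECB decryption: P_i = D(K, C_i).
P2: D(K, 0b0000) = 0b1010.

P2 = 0b1010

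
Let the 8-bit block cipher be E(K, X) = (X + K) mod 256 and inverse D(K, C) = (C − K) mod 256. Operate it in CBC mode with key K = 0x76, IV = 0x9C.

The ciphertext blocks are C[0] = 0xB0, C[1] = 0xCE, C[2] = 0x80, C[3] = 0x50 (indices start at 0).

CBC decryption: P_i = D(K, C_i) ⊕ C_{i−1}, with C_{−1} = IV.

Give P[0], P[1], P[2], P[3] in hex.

P[0] = 0xA6, P[1] = 0xE8, P[2] = 0xC4, P[3] = 0x5A

P[0]: D(K, 0xB0) = 0x3A; 0x3A ⊕ 0x9C = 0xA6.
P[1]: D(K, 0xCE) = 0x58; 0x58 ⊕ 0xB0 = 0xE8.
P[2]: D(K, 0x80) = 0x0A; 0x0A ⊕ 0xCE = 0xC4.
P[3]: D(K, 0x50) = 0xDA; 0xDA ⊕ 0x80 = 0x5A.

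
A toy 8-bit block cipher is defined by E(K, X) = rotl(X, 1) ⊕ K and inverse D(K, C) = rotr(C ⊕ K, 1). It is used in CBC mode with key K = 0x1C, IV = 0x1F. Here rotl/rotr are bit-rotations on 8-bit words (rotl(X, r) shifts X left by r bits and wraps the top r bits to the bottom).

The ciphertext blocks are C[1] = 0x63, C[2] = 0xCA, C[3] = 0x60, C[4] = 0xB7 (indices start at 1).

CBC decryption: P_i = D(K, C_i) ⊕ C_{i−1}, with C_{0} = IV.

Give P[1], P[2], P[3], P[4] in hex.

P[1] = 0xA0, P[2] = 0x08, P[3] = 0xF4, P[4] = 0xB5

P[1]: D(K, 0x63) = 0xBF; 0xBF ⊕ 0x1F = 0xA0.
P[2]: D(K, 0xCA) = 0x6B; 0x6B ⊕ 0x63 = 0x08.
P[3]: D(K, 0x60) = 0x3E; 0x3E ⊕ 0xCA = 0xF4.
P[4]: D(K, 0xB7) = 0xD5; 0xD5 ⊕ 0x60 = 0xB5.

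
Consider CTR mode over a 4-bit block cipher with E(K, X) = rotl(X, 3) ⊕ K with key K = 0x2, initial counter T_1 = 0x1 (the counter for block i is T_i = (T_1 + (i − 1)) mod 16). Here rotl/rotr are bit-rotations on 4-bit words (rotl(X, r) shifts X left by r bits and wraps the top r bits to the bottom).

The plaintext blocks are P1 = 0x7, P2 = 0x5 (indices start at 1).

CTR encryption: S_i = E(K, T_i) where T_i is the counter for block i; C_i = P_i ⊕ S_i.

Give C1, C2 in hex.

C1 = 0xD, C2 = 0x6

C1: T = 0x1, S = E(K, T) = 0xA; 0x7 ⊕ 0xA = 0xD.
C2: T = 0x2, S = E(K, T) = 0x3; 0x5 ⊕ 0x3 = 0x6.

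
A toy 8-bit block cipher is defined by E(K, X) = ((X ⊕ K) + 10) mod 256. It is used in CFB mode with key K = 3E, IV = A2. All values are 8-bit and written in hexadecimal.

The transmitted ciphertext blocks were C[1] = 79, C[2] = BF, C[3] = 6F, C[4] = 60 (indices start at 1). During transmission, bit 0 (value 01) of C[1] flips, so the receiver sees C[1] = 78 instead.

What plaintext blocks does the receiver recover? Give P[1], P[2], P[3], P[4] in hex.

P[1] = D4, P[2] = E9, P[3] = FE, P[4] = 01

CFB decryption: P_i = C_i ⊕ E(K, C_{i−1}), with C_{0} = IV.
Only C[1] changed, to 78. In CFB, a change in C_i flips the same bit in P_i and garbles P_{i+1}. Decrypting the received ciphertext:
P[1]: E(K, A2) = AC; 78 ⊕ AC = D4.
P[2]: E(K, 78) = 56; BF ⊕ 56 = E9.
P[3]: E(K, BF) = 91; 6F ⊕ 91 = FE.
P[4]: E(K, 6F) = 61; 60 ⊕ 61 = 01.
Blocks that differ from the original plaintext: P[1], P[2].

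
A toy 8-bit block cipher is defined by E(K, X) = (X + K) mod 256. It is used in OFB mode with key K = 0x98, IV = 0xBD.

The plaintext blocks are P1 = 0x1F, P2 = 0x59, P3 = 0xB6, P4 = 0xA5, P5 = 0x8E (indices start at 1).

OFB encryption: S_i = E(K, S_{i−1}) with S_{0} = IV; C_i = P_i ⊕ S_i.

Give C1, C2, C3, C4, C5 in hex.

C1 = 0x4A, C2 = 0xB4, C3 = 0x33, C4 = 0xB8, C5 = 0x3B

C1: S = E(K, 0xBD) = 0x55; 0x1F ⊕ 0x55 = 0x4A.
C2: S = E(K, 0x55) = 0xED; 0x59 ⊕ 0xED = 0xB4.
C3: S = E(K, 0xED) = 0x85; 0xB6 ⊕ 0x85 = 0x33.
C4: S = E(K, 0x85) = 0x1D; 0xA5 ⊕ 0x1D = 0xB8.
C5: S = E(K, 0x1D) = 0xB5; 0x8E ⊕ 0xB5 = 0x3B.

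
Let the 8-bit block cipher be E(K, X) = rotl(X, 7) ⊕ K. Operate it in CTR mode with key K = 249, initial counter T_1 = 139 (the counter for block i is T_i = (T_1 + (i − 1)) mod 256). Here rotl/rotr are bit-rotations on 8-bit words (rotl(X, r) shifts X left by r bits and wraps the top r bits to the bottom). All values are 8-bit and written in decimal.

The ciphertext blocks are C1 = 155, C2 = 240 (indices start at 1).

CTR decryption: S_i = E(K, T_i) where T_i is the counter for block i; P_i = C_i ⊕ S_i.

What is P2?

P2: T = 140, S = E(K, T) = 191; 240 ⊕ 191 = 79.

P2 = 79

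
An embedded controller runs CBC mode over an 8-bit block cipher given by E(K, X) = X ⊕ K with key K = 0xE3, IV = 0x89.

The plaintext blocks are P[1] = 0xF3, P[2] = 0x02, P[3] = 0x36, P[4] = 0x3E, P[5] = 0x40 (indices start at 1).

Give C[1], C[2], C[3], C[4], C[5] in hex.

CBC encryption: C_i = E(K, P_i ⊕ C_{i−1}), with C_{0} = IV.
C[1]: P[1] ⊕ 0x89 = 0x7A; E(K, 0x7A) = 0x99.
C[2]: P[2] ⊕ 0x99 = 0x9B; E(K, 0x9B) = 0x78.
C[3]: P[3] ⊕ 0x78 = 0x4E; E(K, 0x4E) = 0xAD.
C[4]: P[4] ⊕ 0xAD = 0x93; E(K, 0x93) = 0x70.
C[5]: P[5] ⊕ 0x70 = 0x30; E(K, 0x30) = 0xD3.

C[1] = 0x99, C[2] = 0x78, C[3] = 0xAD, C[4] = 0x70, C[5] = 0xD3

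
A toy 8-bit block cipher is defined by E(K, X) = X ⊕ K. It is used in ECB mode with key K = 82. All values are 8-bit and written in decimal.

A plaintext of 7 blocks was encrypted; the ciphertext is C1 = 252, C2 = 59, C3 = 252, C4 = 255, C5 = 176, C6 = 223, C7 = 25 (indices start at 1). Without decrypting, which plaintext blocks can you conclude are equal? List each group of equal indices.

P1 = P3

ECB encrypts each block independently with the same key, so equal ciphertext blocks imply equal plaintext blocks.
C1 = C3 = 252, so P1 = P3.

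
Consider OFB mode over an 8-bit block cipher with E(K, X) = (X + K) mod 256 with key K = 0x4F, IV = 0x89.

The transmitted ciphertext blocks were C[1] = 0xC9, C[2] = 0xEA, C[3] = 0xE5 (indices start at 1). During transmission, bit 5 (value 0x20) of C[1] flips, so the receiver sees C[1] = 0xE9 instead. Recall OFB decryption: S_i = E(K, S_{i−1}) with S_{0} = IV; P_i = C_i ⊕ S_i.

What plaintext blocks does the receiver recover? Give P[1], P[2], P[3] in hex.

P[1] = 0x31, P[2] = 0xCD, P[3] = 0x93

Only C[1] changed, to 0xE9. In OFB, a change in C_i flips the same bit in P_i only; the keystream is unaffected. Decrypting the received ciphertext:
P[1]: S = E(K, 0x89) = 0xD8; 0xE9 ⊕ 0xD8 = 0x31.
P[2]: S = E(K, 0xD8) = 0x27; 0xEA ⊕ 0x27 = 0xCD.
P[3]: S = E(K, 0x27) = 0x76; 0xE5 ⊕ 0x76 = 0x93.
Blocks that differ from the original plaintext: P[1].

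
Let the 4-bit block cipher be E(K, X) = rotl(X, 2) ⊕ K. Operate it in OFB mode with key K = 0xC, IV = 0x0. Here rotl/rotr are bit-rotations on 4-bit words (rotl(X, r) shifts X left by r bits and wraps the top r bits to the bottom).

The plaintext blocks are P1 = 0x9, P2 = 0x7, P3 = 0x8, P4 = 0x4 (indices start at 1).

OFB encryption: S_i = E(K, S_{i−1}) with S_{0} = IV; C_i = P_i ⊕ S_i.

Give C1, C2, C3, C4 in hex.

C1: S = E(K, 0x0) = 0xC; 0x9 ⊕ 0xC = 0x5.
C2: S = E(K, 0xC) = 0xF; 0x7 ⊕ 0xF = 0x8.
C3: S = E(K, 0xF) = 0x3; 0x8 ⊕ 0x3 = 0xB.
C4: S = E(K, 0x3) = 0x0; 0x4 ⊕ 0x0 = 0x4.

C1 = 0x5, C2 = 0x8, C3 = 0xB, C4 = 0x4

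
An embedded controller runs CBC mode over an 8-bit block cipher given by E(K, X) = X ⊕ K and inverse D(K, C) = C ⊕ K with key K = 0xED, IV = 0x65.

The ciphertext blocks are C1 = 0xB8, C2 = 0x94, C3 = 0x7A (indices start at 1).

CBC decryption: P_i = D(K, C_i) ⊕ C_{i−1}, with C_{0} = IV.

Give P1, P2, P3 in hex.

P1 = 0x30, P2 = 0xC1, P3 = 0x03

P1: D(K, 0xB8) = 0x55; 0x55 ⊕ 0x65 = 0x30.
P2: D(K, 0x94) = 0x79; 0x79 ⊕ 0xB8 = 0xC1.
P3: D(K, 0x7A) = 0x97; 0x97 ⊕ 0x94 = 0x03.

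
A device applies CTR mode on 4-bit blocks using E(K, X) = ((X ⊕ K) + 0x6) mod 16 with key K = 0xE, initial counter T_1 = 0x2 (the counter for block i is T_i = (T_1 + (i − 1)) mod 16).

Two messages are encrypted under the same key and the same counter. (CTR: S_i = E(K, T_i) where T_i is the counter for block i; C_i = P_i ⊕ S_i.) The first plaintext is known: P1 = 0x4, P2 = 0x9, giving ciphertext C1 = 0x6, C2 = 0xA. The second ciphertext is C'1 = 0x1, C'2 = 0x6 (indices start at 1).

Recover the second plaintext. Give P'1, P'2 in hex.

P'1 = 0x3, P'2 = 0x5

In CTR with a reused counter, both messages share the same keystream S_i, so C_i ⊕ C'_i = P_i ⊕ P'_i and thus P'_i = P_i ⊕ C_i ⊕ C'_i.
P'1: 0x4 ⊕ 0x6 ⊕ 0x1 = 0x3.
P'2: 0x9 ⊕ 0xA ⊕ 0x6 = 0x5.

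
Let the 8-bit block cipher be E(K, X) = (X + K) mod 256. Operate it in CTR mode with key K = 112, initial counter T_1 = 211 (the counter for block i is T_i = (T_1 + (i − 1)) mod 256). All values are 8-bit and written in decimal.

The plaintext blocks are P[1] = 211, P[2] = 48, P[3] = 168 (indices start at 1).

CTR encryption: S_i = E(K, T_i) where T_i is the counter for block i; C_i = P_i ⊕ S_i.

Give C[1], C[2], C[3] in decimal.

C[1] = 144, C[2] = 116, C[3] = 237

C[1]: T = 211, S = E(K, T) = 67; 211 ⊕ 67 = 144.
C[2]: T = 212, S = E(K, T) = 68; 48 ⊕ 68 = 116.
C[3]: T = 213, S = E(K, T) = 69; 168 ⊕ 69 = 237.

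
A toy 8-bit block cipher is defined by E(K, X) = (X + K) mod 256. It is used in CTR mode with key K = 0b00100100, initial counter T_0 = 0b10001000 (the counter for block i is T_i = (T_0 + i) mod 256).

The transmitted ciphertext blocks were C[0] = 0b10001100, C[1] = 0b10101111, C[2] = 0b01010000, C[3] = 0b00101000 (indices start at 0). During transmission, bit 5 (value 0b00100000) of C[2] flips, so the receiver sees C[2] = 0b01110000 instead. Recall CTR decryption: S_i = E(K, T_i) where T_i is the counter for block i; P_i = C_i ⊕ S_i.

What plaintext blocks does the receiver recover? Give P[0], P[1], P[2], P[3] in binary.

Only C[2] changed, to 0b01110000. In CTR, a change in C_i flips the same bit in P_i only; the keystream is unaffected. Decrypting the received ciphertext:
P[0]: T = 0b10001000, S = E(K, T) = 0b10101100; 0b10001100 ⊕ 0b10101100 = 0b00100000.
P[1]: T = 0b10001001, S = E(K, T) = 0b10101101; 0b10101111 ⊕ 0b10101101 = 0b00000010.
P[2]: T = 0b10001010, S = E(K, T) = 0b10101110; 0b01110000 ⊕ 0b10101110 = 0b11011110.
P[3]: T = 0b10001011, S = E(K, T) = 0b10101111; 0b00101000 ⊕ 0b10101111 = 0b10000111.
Blocks that differ from the original plaintext: P[2].

P[0] = 0b00100000, P[1] = 0b00000010, P[2] = 0b11011110, P[3] = 0b10000111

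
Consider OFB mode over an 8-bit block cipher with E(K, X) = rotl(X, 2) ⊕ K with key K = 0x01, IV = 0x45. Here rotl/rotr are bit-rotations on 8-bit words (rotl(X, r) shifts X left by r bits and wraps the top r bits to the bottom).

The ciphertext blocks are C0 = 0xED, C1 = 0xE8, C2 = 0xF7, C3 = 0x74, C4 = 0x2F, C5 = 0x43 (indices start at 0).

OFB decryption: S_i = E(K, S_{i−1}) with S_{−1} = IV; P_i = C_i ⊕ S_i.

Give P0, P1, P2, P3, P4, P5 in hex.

P0 = 0xF9, P1 = 0xB9, P2 = 0xB3, P3 = 0x64, P4 = 0x6E, P5 = 0x47

P0: S = E(K, 0x45) = 0x14; 0xED ⊕ 0x14 = 0xF9.
P1: S = E(K, 0x14) = 0x51; 0xE8 ⊕ 0x51 = 0xB9.
P2: S = E(K, 0x51) = 0x44; 0xF7 ⊕ 0x44 = 0xB3.
P3: S = E(K, 0x44) = 0x10; 0x74 ⊕ 0x10 = 0x64.
P4: S = E(K, 0x10) = 0x41; 0x2F ⊕ 0x41 = 0x6E.
P5: S = E(K, 0x41) = 0x04; 0x43 ⊕ 0x04 = 0x47.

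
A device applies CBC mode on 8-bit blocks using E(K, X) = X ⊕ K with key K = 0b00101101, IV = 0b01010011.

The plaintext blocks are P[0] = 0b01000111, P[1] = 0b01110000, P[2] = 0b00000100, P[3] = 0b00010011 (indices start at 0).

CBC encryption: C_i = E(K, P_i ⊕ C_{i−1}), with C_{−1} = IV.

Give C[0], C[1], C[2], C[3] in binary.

C[0]: P[0] ⊕ 0b01010011 = 0b00010100; E(K, 0b00010100) = 0b00111001.
C[1]: P[1] ⊕ 0b00111001 = 0b01001001; E(K, 0b01001001) = 0b01100100.
C[2]: P[2] ⊕ 0b01100100 = 0b01100000; E(K, 0b01100000) = 0b01001101.
C[3]: P[3] ⊕ 0b01001101 = 0b01011110; E(K, 0b01011110) = 0b01110011.

C[0] = 0b00111001, C[1] = 0b01100100, C[2] = 0b01001101, C[3] = 0b01110011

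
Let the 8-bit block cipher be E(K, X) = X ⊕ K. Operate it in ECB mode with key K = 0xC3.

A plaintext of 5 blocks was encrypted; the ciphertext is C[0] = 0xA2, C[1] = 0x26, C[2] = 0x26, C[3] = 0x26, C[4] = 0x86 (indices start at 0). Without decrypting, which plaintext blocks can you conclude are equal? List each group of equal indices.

P[1] = P[2] = P[3]

ECB encrypts each block independently with the same key, so equal ciphertext blocks imply equal plaintext blocks.
C[1] = C[2] = C[3] = 0x26, so P[1] = P[2] = P[3].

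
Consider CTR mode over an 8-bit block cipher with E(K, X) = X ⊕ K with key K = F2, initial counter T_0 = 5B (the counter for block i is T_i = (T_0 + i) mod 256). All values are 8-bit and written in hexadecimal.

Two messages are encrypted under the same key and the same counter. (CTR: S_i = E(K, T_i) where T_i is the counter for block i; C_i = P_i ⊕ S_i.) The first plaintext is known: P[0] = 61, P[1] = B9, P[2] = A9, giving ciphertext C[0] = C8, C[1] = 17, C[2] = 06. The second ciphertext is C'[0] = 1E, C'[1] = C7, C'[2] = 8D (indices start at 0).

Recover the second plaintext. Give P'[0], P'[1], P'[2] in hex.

In CTR with a reused counter, both messages share the same keystream S_i, so C_i ⊕ C'_i = P_i ⊕ P'_i and thus P'_i = P_i ⊕ C_i ⊕ C'_i.
P'[0]: 61 ⊕ C8 ⊕ 1E = B7.
P'[1]: B9 ⊕ 17 ⊕ C7 = 69.
P'[2]: A9 ⊕ 06 ⊕ 8D = 22.

P'[0] = B7, P'[1] = 69, P'[2] = 22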